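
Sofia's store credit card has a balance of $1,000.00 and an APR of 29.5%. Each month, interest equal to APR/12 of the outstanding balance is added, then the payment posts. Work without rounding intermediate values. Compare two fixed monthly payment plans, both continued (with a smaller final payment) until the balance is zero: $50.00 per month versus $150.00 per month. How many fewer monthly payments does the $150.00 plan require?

20 fewer payments

Monthly rate r = 29.5%/12 = 2.45833% = 0.0245833.
At $50.00/mo: n = ⌈−ln(1 − rB₀/P)/ln(1+r)⌉ = 28 payments (last $43.09); total interest = total paid − $1,000.00 = $393.09.
At $150.00/mo: 8 payments (last $55.96); total interest $105.96.
Payments saved = 28 − 8 = 20.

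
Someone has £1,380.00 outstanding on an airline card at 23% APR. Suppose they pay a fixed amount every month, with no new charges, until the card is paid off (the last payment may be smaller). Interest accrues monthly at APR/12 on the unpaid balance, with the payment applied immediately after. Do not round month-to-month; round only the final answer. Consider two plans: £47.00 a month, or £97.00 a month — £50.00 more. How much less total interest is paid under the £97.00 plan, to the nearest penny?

Monthly rate r = 23%/12 = 1.91667% = 0.0191667.
At £47.00/mo: n = ⌈−ln(1 − rB₀/P)/ln(1+r)⌉ = 44 payments (last £27.14); total interest = total paid − £1,380.00 = £668.14.
At £97.00/mo: 17 payments (last £74.88); total interest £246.88.
Interest saved = £668.14 − £246.88 = £421.26.

£421.26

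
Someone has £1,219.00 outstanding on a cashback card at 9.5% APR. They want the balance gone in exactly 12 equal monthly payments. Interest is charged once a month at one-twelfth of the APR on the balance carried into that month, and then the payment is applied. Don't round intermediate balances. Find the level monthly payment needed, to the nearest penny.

Monthly rate r = 9.5%/12 = 0.791667% = 0.00791667.
Level-payment amortization: P = B₀·r / (1 − (1+r)^(−n)) = 1219.00·0.00791667 / (1 − 1.00792^(−12)).
Denominator 1 − (1+r)^(−12) = 0.0902868339.
P = 9.65042 / 0.0902868339 ≈ 106.89.

£106.89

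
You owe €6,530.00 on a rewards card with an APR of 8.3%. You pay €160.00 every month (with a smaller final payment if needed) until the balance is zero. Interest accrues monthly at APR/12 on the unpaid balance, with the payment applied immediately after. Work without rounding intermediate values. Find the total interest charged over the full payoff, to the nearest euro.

€1,169

Monthly rate r = 8.3%/12 = 0.691667% = 0.00691667.
Payoff takes n = ⌈−ln(1 − rB₀/P)/ln(1+r)⌉ = ⌈48.120⌉ = 49 payments; the last is €19.27.
Total paid = 48·€160.00 + €19.27 = €7,699.27.
Total interest = total paid − principal = €7,699.27 − €6,530.00 = €1,169.27.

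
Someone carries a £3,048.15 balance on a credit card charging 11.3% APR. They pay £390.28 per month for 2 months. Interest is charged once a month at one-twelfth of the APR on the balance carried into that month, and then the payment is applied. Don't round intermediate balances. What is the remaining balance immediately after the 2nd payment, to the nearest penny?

£2,321.59

Monthly rate r = 11.3%/12 = 0.941667% = 0.00941667.
Each month: B ← B·(1+r) − £390.28.
Month 1: interest £28.70; balance after payment £2,686.57.
Month 2: interest £25.30; balance after payment £2,321.59.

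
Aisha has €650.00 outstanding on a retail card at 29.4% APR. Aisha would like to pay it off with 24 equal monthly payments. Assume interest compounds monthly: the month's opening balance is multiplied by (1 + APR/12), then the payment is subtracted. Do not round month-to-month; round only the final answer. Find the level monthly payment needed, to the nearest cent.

Monthly rate r = 29.4%/12 = 2.45% = 0.0245.
Level-payment amortization: P = B₀·r / (1 − (1+r)^(−n)) = 650.00·0.0245 / (1 − 1.0245^(−24)).
Denominator 1 − (1+r)^(−24) = 0.440612324.
P = 15.925 / 0.440612324 ≈ 36.14.

€36.14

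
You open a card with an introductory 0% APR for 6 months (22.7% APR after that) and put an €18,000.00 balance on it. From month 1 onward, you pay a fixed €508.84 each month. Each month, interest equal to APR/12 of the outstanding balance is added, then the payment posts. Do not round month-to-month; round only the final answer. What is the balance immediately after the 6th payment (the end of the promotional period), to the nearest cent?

€14,946.96

Promo months 1–6 at r₀ = 0%/12 = 0; months 7+ at r₁ = 22.7%/12 = 0.0189167.
After month 6 (no interest yet): B = €18,000.00 − 6·€508.84 = €14,946.96.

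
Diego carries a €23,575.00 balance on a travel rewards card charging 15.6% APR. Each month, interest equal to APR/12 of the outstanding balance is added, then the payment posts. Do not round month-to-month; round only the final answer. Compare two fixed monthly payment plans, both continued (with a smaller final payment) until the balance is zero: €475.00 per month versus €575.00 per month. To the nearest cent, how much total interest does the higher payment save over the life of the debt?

€4,211.32

Monthly rate r = 15.6%/12 = 1.3% = 0.013.
At €475.00/mo: n = ⌈−ln(1 − rB₀/P)/ln(1+r)⌉ = 81 payments (last €108.39); total interest = total paid − €23,575.00 = €14,533.39.
At €575.00/mo: 59 payments (last €547.07); total interest €10,322.07.
Interest saved = €14,533.39 − €10,322.07 = €4,211.32.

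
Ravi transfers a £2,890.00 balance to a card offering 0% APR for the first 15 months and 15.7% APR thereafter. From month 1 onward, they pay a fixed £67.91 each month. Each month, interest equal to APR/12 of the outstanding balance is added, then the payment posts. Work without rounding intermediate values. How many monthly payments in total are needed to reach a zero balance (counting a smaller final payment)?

Promo months 1–15 at r₀ = 0%/12 = 0; months 16+ at r₁ = 15.7%/12 = 0.0130833.
After month 15 (no interest yet): B = £2,890.00 − 15·£67.91 = £1,871.35.
Then at r₁ with £67.91/mo: n₂ = −ln(1 − r₁·B/P)/ln(1+r₁) ≈ 34.40 → 35 more payments.

50 payments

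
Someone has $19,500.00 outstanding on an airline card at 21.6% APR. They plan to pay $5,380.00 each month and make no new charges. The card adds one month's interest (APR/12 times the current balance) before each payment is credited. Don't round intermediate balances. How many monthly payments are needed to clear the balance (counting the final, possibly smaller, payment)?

Monthly rate r = 21.6%/12 = 1.8% = 0.018.
Recurrence: B ← B·(1+r) − $5,380.00.
Month 1: interest $351.00; balance after payment $14,471.00.
Month 2: interest $260.48; balance after payment $9,351.48.
Month 3: interest $168.33; balance after payment $4,139.80.
Month 4: interest $74.52; balance after payment $0.00.

4 months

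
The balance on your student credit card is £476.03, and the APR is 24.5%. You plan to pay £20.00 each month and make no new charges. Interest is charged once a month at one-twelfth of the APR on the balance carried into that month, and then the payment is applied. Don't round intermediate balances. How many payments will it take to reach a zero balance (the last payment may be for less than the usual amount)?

33 payments

Monthly rate r = 24.5%/12 = 2.04167% = 0.0204167.
Recurrence: B ← B·(1+r) − £20.00.
Month 1: interest £9.72; balance after payment £465.75.
Month 2: interest £9.51; balance after payment £455.26.
Closed form: n = −ln(1 − rB₀/P)/ln(1+r) = −ln(0.51405)/ln(1.02042) ≈ 32.924, so the balance reaches zero during payment 33.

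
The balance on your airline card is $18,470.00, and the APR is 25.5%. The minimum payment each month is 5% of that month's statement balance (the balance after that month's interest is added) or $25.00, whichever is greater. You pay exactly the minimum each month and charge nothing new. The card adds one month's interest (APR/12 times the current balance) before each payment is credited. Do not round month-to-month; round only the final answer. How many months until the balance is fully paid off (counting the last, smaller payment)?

Monthly rate r = 25.5%/12 = 2.125% = 0.02125.
While 5% of the post-interest balance exceeds $25.00, each month B ← (B·(1+r))·(1 − 0.05), i.e. B shrinks by the factor (1+r)·0.95 = 0.97019.
This holds for months 1–120. Entering month 121 the balance is $488.82; 5% of the post-interest balance is now below $25.00, so the flat $25.00 minimum applies from here.
From month 121 a fixed $25.00 at rate r clears $488.82 in 26 more payments. Total: 120 + 26 = 146 months.

146 months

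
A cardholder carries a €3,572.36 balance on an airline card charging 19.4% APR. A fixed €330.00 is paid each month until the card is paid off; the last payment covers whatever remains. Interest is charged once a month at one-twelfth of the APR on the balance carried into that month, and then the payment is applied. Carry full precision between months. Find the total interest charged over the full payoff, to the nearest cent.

€386.31

Monthly rate r = 19.4%/12 = 1.61667% = 0.0161667.
Payoff takes n = ⌈−ln(1 − rB₀/P)/ln(1+r)⌉ = ⌈11.996⌉ = 12 payments; the last is €328.67.
Total paid = 11·€330.00 + €328.67 = €3,958.67.
Total interest = total paid − principal = €3,958.67 − €3,572.36 = €386.31.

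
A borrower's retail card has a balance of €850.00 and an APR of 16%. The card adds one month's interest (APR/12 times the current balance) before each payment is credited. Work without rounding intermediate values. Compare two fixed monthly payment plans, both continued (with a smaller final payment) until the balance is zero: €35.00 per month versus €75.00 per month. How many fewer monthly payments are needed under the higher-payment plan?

Monthly rate r = 16%/12 = 1.33333% = 0.0133333.
At €35.00/mo: n = ⌈−ln(1 − rB₀/P)/ln(1+r)⌉ = 30 payments (last €19.00); total interest = total paid − €850.00 = €184.00.
At €75.00/mo: 13 payments (last €27.77); total interest €77.77.
Payments saved = 30 − 13 = 17.

17 fewer payments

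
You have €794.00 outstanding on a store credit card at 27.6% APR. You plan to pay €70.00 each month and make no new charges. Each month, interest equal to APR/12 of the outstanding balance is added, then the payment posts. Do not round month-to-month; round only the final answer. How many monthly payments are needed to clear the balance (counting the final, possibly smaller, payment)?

Monthly rate r = 27.6%/12 = 2.3% = 0.023.
Recurrence: B ← B·(1+r) − €70.00.
Month 1: interest €18.26; balance after payment €742.26.
Month 2: interest €17.07; balance after payment €689.33.
Closed form: n = −ln(1 − rB₀/P)/ln(1+r) = −ln(0.73911)/ln(1.023) ≈ 13.294, so the balance reaches zero during payment 14.

14 months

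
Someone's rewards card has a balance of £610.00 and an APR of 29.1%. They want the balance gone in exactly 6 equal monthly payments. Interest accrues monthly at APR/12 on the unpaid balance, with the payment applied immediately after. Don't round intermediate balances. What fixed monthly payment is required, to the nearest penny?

Monthly rate r = 29.1%/12 = 2.425% = 0.02425.
Level-payment amortization: P = B₀·r / (1 − (1+r)^(−n)) = 610.00·0.02425 / (1 − 1.02425^(−6)).
Denominator 1 − (1+r)^(−6) = 0.133907726.
P = 14.7925 / 0.133907726 ≈ 110.47.

£110.47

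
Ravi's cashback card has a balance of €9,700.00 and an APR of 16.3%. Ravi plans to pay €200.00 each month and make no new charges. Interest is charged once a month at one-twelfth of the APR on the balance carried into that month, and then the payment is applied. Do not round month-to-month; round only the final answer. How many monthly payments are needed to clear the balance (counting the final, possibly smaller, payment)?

Monthly rate r = 16.3%/12 = 1.35833% = 0.0135833.
Recurrence: B ← B·(1+r) − €200.00.
Month 1: interest €131.76; balance after payment €9,631.76.
Month 2: interest €130.83; balance after payment €9,562.59.
Closed form: n = −ln(1 − rB₀/P)/ln(1+r) = −ln(0.34121)/ln(1.01358) ≈ 79.697, so the balance reaches zero during payment 80.

80 payments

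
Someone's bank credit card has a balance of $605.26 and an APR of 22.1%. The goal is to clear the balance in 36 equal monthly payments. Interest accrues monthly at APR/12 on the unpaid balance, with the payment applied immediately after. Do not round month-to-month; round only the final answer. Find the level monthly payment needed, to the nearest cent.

$23.15

Monthly rate r = 22.1%/12 = 1.84167% = 0.0184167.
Level-payment amortization: P = B₀·r / (1 − (1+r)^(−n)) = 605.26·0.0184167 / (1 − 1.01842^(−36)).
Denominator 1 − (1+r)^(−36) = 0.481579615.
P = 11.1469 / 0.481579615 ≈ 23.15.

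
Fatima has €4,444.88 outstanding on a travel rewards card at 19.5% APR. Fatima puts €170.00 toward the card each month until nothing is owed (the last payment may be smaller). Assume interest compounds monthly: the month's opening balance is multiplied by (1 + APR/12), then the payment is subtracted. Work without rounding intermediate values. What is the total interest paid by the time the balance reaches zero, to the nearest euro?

€1,389

Monthly rate r = 19.5%/12 = 1.625% = 0.01625.
Payoff takes n = ⌈−ln(1 − rB₀/P)/ln(1+r)⌉ = ⌈34.317⌉ = 35 payments; the last is €54.24.
Total paid = 34·€170.00 + €54.24 = €5,834.24.
Total interest = total paid − principal = €5,834.24 − €4,444.88 = €1,389.36.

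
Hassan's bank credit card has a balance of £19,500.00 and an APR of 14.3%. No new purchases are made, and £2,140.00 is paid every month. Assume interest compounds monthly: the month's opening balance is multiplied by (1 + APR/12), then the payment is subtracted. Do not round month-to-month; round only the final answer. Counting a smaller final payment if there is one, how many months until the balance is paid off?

Monthly rate r = 14.3%/12 = 1.19167% = 0.0119167.
Recurrence: B ← B·(1+r) − £2,140.00.
Month 1: interest £232.38; balance after payment £17,592.38.
Month 2: interest £209.64; balance after payment £15,662.02.
Closed form: n = −ln(1 − rB₀/P)/ln(1+r) = −ln(0.89141)/ln(1.01192) ≈ 9.703, so the balance reaches zero during payment 10.

10 months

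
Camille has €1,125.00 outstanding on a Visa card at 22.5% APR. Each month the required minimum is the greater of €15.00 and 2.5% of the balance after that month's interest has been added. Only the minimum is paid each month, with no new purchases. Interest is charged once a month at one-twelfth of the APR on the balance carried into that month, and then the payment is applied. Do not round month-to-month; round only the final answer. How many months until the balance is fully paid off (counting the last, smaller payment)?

168 months

Monthly rate r = 22.5%/12 = 1.875% = 0.01875.
While 2.5% of the post-interest balance exceeds €15.00, each month B ← (B·(1+r))·(1 − 0.025), i.e. B shrinks by the factor (1+r)·0.975 = 0.99328.
This holds for months 1–97. Entering month 98 the balance is €585.00; 2.5% of the post-interest balance is now below €15.00, so the flat €15.00 minimum applies from here.
From month 98 a fixed €15.00 at rate r clears €585.00 in 71 more payments. Total: 97 + 71 = 168 months.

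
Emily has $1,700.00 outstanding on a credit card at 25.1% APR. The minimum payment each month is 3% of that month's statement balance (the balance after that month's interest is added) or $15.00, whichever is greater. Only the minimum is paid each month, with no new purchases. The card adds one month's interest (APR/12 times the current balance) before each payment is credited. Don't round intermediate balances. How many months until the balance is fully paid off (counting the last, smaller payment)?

Monthly rate r = 25.1%/12 = 2.09167% = 0.0209167.
While 3% of the post-interest balance exceeds $15.00, each month B ← (B·(1+r))·(1 − 0.03), i.e. B shrinks by the factor (1+r)·0.97 = 0.99029.
This holds for months 1–128. Entering month 129 the balance is $487.52; 3% of the post-interest balance is now below $15.00, so the flat $15.00 minimum applies from here.
From month 129 a fixed $15.00 at rate r clears $487.52 in 56 more payments. Total: 128 + 56 = 184 months.

184 months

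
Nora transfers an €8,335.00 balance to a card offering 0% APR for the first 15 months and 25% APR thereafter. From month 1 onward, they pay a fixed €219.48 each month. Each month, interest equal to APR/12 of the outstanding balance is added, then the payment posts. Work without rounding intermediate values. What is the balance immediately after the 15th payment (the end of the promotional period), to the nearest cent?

€5,042.80

Promo months 1–15 at r₀ = 0%/12 = 0; months 16+ at r₁ = 25%/12 = 0.0208333.
After month 15 (no interest yet): B = €8,335.00 − 15·€219.48 = €5,042.80.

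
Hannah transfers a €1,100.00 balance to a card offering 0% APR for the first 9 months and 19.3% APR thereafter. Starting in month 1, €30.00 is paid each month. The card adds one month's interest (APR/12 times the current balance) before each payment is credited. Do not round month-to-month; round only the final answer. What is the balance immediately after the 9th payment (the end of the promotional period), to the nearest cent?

€830.00

Promo months 1–9 at r₀ = 0%/12 = 0; months 10+ at r₁ = 19.3%/12 = 0.0160833.
After month 9 (no interest yet): B = €1,100.00 − 9·€30.00 = €830.00.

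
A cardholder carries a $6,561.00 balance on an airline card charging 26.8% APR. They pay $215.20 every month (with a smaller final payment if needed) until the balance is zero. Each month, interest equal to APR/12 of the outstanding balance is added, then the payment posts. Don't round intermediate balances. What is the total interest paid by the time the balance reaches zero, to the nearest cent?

$4,568.37

Monthly rate r = 26.8%/12 = 2.23333% = 0.0223333.
Payoff takes n = ⌈−ln(1 − rB₀/P)/ln(1+r)⌉ = ⌈51.714⌉ = 52 payments; the last is $154.17.
Total paid = 51·$215.20 + $154.17 = $11,129.37.
Total interest = total paid − principal = $11,129.37 − $6,561.00 = $4,568.37.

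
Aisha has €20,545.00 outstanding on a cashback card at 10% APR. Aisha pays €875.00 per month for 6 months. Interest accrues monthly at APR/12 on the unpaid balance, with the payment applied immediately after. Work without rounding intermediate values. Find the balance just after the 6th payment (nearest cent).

€16,233.29

Monthly rate r = 10%/12 = 0.833333% = 0.00833333.
Each month: B ← B·(1+r) − €875.00.
Month 1: interest €171.21; balance after payment €19,841.21.
Month 2: interest €165.34; balance after payment €19,131.55.
Month 3: interest €159.43; balance after payment €18,415.98.
Month 4: interest €153.47; balance after payment €17,694.45.
Month 5: interest €147.45; balance after payment €16,966.90.
Month 6: interest €141.39; balance after payment €16,233.29.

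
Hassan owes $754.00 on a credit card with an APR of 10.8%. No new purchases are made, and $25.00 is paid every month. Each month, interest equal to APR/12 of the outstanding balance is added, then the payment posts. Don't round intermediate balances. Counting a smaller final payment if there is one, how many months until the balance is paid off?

Monthly rate r = 10.8%/12 = 0.9% = 0.009.
Recurrence: B ← B·(1+r) − $25.00.
Month 1: interest $6.79; balance after payment $735.79.
Month 2: interest $6.62; balance after payment $717.41.
Closed form: n = −ln(1 − rB₀/P)/ln(1+r) = −ln(0.72856)/ln(1.009) ≈ 35.345, so the balance reaches zero during payment 36.

36 months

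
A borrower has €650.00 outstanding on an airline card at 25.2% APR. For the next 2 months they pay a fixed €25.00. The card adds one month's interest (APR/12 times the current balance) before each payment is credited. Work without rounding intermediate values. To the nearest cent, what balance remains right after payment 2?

Monthly rate r = 25.2%/12 = 2.1% = 0.021.
Each month: B ← B·(1+r) − €25.00.
Month 1: interest €13.65; balance after payment €638.65.
Month 2: interest €13.41; balance after payment €627.06.

€627.06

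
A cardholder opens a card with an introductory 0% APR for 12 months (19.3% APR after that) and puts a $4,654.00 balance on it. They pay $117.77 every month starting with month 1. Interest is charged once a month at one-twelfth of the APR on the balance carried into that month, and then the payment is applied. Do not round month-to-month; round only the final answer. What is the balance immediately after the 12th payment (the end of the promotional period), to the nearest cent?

$3,240.76

Promo months 1–12 at r₀ = 0%/12 = 0; months 13+ at r₁ = 19.3%/12 = 0.0160833.
After month 12 (no interest yet): B = $4,654.00 − 12·$117.77 = $3,240.76.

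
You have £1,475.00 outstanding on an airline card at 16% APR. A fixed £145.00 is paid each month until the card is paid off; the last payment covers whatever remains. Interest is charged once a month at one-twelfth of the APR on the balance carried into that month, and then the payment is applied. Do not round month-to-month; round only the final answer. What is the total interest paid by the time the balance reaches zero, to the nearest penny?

£120.65

Monthly rate r = 16%/12 = 1.33333% = 0.0133333.
Payoff takes n = ⌈−ln(1 − rB₀/P)/ln(1+r)⌉ = ⌈11.004⌉ = 12 payments; the last is £0.65.
Total paid = 11·£145.00 + £0.65 = £1,595.65.
Total interest = total paid − principal = £1,595.65 − £1,475.00 = £120.65.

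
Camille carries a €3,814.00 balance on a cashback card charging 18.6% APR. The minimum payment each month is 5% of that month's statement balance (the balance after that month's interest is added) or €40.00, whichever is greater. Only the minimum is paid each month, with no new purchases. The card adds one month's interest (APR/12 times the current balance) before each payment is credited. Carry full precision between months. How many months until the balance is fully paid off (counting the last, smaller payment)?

Monthly rate r = 18.6%/12 = 1.55% = 0.0155.
While 5% of the post-interest balance exceeds €40.00, each month B ← (B·(1+r))·(1 − 0.05), i.e. B shrinks by the factor (1+r)·0.95 = 0.96473.
This holds for months 1–44. Entering month 45 the balance is €785.48; 5% of the post-interest balance is now below €40.00, so the flat €40.00 minimum applies from here.
From month 45 a fixed €40.00 at rate r clears €785.48 in 24 more payments. Total: 44 + 24 = 68 months.

68 months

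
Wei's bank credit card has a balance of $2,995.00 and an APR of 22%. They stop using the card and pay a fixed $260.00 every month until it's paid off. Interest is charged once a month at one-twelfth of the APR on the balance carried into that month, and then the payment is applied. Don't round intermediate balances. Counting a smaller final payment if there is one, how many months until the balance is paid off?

Monthly rate r = 22%/12 = 1.83333% = 0.0183333.
Recurrence: B ← B·(1+r) − $260.00.
Month 1: interest $54.91; balance after payment $2,789.91.
Month 2: interest $51.15; balance after payment $2,581.06.
Closed form: n = −ln(1 − rB₀/P)/ln(1+r) = −ln(0.78881)/ln(1.01833) ≈ 13.058, so the balance reaches zero during payment 14.

14 payments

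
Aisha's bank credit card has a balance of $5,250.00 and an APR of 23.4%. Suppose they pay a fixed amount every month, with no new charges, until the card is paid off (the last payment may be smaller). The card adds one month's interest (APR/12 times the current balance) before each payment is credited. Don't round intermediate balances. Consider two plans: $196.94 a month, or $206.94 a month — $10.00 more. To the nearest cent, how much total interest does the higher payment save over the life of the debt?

$166.10

Monthly rate r = 23.4%/12 = 1.95% = 0.0195.
At $196.94/mo: n = ⌈−ln(1 − rB₀/P)/ln(1+r)⌉ = 38 payments (last $194.35); total interest = total paid − $5,250.00 = $2,231.13.
At $206.94/mo: 36 payments (last $72.13); total interest $2,065.03.
Interest saved = $2,231.13 − $2,065.03 = $166.10.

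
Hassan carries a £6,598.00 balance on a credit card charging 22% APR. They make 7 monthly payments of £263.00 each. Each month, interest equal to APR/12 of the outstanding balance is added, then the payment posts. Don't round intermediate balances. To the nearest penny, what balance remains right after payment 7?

Monthly rate r = 22%/12 = 1.83333% = 0.0183333.
Each month: B ← B·(1+r) − £263.00.
Month 1: interest £120.96; balance after payment £6,455.96.
Month 2: interest £118.36; balance after payment £6,311.32.
Month 3: interest £115.71; balance after payment £6,164.03.
Month 4: interest £113.01; balance after payment £6,014.04.
Month 5: interest £110.26; balance after payment £5,861.29.
Month 6: interest £107.46; balance after payment £5,705.75.
Month 7: interest £104.61; balance after payment £5,547.36.

£5,547.36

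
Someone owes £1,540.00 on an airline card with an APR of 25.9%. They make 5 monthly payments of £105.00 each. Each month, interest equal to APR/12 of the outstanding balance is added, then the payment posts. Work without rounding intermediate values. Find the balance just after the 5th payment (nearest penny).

Monthly rate r = 25.9%/12 = 2.15833% = 0.0215833.
Each month: B ← B·(1+r) − £105.00.
Month 1: interest £33.24; balance after payment £1,468.24.
Month 2: interest £31.69; balance after payment £1,394.93.
Month 3: interest £30.11; balance after payment £1,320.04.
Month 4: interest £28.49; balance after payment £1,243.53.
Month 5: interest £26.84; balance after payment £1,165.37.

£1,165.37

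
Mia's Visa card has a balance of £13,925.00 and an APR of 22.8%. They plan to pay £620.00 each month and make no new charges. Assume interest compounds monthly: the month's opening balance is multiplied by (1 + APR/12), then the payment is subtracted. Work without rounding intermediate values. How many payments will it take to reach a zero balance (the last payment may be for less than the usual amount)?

30 payments

Monthly rate r = 22.8%/12 = 1.9% = 0.019.
Recurrence: B ← B·(1+r) − £620.00.
Month 1: interest £264.57; balance after payment £13,569.58.
Month 2: interest £257.82; balance after payment £13,207.40.
Closed form: n = −ln(1 − rB₀/P)/ln(1+r) = −ln(0.57327)/ln(1.019) ≈ 29.562, so the balance reaches zero during payment 30.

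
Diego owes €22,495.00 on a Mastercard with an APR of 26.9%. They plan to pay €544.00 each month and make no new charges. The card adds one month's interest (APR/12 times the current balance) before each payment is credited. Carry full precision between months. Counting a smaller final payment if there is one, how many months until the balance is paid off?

Monthly rate r = 26.9%/12 = 2.24167% = 0.0224167.
Recurrence: B ← B·(1+r) − €544.00.
Month 1: interest €504.26; balance after payment €22,455.26.
Month 2: interest €503.37; balance after payment €22,414.64.
Closed form: n = −ln(1 − rB₀/P)/ln(1+r) = −ln(0.073046)/ln(1.02242) ≈ 118.032, so the balance reaches zero during payment 119.

119 months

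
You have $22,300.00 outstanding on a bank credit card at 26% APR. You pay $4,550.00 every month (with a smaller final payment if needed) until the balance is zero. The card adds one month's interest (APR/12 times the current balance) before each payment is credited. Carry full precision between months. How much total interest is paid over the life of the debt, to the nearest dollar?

Monthly rate r = 26%/12 = 2.16667% = 0.0216667.
Payoff takes n = ⌈−ln(1 − rB₀/P)/ln(1+r)⌉ = ⌈5.237⌉ = 6 payments; the last is $1,088.47.
Total paid = 5·$4,550.00 + $1,088.47 = $23,838.47.
Total interest = total paid − principal = $23,838.47 − $22,300.00 = $1,538.47.

$1,538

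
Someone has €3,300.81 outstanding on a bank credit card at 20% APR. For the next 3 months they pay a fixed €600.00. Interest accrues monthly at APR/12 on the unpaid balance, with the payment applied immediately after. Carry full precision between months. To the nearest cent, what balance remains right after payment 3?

Monthly rate r = 20%/12 = 1.66667% = 0.0166667.
Each month: B ← B·(1+r) − €600.00.
Month 1: interest €55.01; balance after payment €2,755.82.
Month 2: interest €45.93; balance after payment €2,201.75.
Month 3: interest €36.70; balance after payment €1,638.45.

€1,638.45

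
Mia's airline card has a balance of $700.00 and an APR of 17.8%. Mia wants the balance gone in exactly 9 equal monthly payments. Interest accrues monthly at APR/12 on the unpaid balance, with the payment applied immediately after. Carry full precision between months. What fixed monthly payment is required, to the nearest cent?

Monthly rate r = 17.8%/12 = 1.48333% = 0.0148333.
Level-payment amortization: P = B₀·r / (1 − (1+r)^(−n)) = 700.00·0.0148333 / (1 − 1.01483^(−9)).
Denominator 1 − (1+r)^(−9) = 0.124114197.
P = 10.3833 / 0.124114197 ≈ 83.66.

$83.66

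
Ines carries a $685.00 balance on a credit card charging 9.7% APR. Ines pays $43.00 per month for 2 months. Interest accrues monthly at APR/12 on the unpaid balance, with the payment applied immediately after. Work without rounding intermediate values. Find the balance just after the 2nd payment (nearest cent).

$609.77

Monthly rate r = 9.7%/12 = 0.808333% = 0.00808333.
Each month: B ← B·(1+r) − $43.00.
Month 1: interest $5.54; balance after payment $647.54.
Month 2: interest $5.23; balance after payment $609.77.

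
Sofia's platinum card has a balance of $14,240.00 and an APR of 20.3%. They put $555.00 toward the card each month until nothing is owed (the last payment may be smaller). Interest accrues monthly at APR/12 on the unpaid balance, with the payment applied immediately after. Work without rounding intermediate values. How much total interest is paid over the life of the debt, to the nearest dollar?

$4,593

Monthly rate r = 20.3%/12 = 1.69167% = 0.0169167.
Payoff takes n = ⌈−ln(1 − rB₀/P)/ln(1+r)⌉ = ⌈33.933⌉ = 34 payments; the last is $518.22.
Total paid = 33·$555.00 + $518.22 = $18,833.22.
Total interest = total paid − principal = $18,833.22 − $14,240.00 = $4,593.22.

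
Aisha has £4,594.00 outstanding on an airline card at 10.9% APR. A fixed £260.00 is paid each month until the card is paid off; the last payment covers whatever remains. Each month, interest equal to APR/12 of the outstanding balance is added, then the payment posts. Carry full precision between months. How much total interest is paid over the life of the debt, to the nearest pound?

£437

Monthly rate r = 10.9%/12 = 0.908333% = 0.00908333.
Payoff takes n = ⌈−ln(1 − rB₀/P)/ln(1+r)⌉ = ⌈19.347⌉ = 20 payments; the last is £90.53.
Total paid = 19·£260.00 + £90.53 = £5,030.53.
Total interest = total paid − principal = £5,030.53 − £4,594.00 = £436.53.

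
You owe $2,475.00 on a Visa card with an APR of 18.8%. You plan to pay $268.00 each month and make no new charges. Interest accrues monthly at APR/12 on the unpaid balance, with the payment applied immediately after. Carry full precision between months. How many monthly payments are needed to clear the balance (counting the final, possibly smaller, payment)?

Monthly rate r = 18.8%/12 = 1.56667% = 0.0156667.
Recurrence: B ← B·(1+r) − $268.00.
Month 1: interest $38.77; balance after payment $2,245.78.
Month 2: interest $35.18; balance after payment $2,012.96.
Closed form: n = −ln(1 − rB₀/P)/ln(1+r) = −ln(0.85532)/ln(1.01567) ≈ 10.053, so the balance reaches zero during payment 11.

11 months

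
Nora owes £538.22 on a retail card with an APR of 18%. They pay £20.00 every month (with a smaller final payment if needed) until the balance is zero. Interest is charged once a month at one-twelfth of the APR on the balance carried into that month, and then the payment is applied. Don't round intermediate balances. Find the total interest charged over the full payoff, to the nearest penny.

Monthly rate r = 18%/12 = 1.5% = 0.015.
Payoff takes n = ⌈−ln(1 − rB₀/P)/ln(1+r)⌉ = ⌈34.721⌉ = 35 payments; the last is £14.46.
Total paid = 34·£20.00 + £14.46 = £694.46.
Total interest = total paid − principal = £694.46 − £538.22 = £156.24.

£156.24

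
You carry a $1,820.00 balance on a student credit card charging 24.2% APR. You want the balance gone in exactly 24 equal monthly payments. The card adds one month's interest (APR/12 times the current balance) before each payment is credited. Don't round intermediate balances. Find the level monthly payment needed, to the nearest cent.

Monthly rate r = 24.2%/12 = 2.01667% = 0.0201667.
Level-payment amortization: P = B₀·r / (1 − (1+r)^(−n)) = 1820.00·0.0201667 / (1 − 1.02017^(−24)).
Denominator 1 − (1+r)^(−24) = 0.380711663.
P = 36.7033 / 0.380711663 ≈ 96.41.

$96.41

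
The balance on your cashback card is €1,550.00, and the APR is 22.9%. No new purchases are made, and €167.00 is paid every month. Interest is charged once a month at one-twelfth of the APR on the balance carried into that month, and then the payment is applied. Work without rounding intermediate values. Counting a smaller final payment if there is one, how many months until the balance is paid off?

Monthly rate r = 22.9%/12 = 1.90833% = 0.0190833.
Recurrence: B ← B·(1+r) − €167.00.
Month 1: interest €29.58; balance after payment €1,412.58.
Month 2: interest €26.96; balance after payment €1,272.54.
Closed form: n = −ln(1 − rB₀/P)/ln(1+r) = −ln(0.82288)/ln(1.01908) ≈ 10.313, so the balance reaches zero during payment 11.

11 months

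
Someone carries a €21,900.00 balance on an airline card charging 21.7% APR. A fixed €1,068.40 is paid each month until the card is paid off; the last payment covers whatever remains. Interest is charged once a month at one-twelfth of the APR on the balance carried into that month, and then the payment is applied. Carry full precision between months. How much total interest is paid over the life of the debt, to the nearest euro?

€5,709

Monthly rate r = 21.7%/12 = 1.80833% = 0.0180833.
Payoff takes n = ⌈−ln(1 − rB₀/P)/ln(1+r)⌉ = ⌈25.840⌉ = 26 payments; the last is €898.89.
Total paid = 25·€1,068.40 + €898.89 = €27,608.89.
Total interest = total paid − principal = €27,608.89 − €21,900.00 = €5,708.89.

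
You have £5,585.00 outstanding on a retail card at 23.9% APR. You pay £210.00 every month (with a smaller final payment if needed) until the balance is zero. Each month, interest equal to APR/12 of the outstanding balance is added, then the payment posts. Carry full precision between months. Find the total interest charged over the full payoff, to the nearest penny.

Monthly rate r = 23.9%/12 = 1.99167% = 0.0199167.
Payoff takes n = ⌈−ln(1 − rB₀/P)/ln(1+r)⌉ = ⌈38.252⌉ = 39 payments; the last is £53.26.
Total paid = 38·£210.00 + £53.26 = £8,033.26.
Total interest = total paid − principal = £8,033.26 − £5,585.00 = £2,448.26.

£2,448.26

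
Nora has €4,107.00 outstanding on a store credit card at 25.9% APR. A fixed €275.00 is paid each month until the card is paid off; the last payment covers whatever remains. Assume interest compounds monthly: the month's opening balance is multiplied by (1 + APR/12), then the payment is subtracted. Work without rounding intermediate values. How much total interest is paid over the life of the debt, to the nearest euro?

€905

Monthly rate r = 25.9%/12 = 2.15833% = 0.0215833.
Payoff takes n = ⌈−ln(1 − rB₀/P)/ln(1+r)⌉ = ⌈18.222⌉ = 19 payments; the last is €61.54.
Total paid = 18·€275.00 + €61.54 = €5,011.54.
Total interest = total paid − principal = €5,011.54 − €4,107.00 = €904.54.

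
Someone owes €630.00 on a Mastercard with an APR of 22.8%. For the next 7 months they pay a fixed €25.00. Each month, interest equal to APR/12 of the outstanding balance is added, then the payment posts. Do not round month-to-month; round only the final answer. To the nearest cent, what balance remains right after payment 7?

Monthly rate r = 22.8%/12 = 1.9% = 0.019.
Each month: B ← B·(1+r) − €25.00.
Month 1: interest €11.97; balance after payment €616.97.
Month 2: interest €11.72; balance after payment €603.69.
Month 3: interest €11.47; balance after payment €590.16.
Month 4: interest €11.21; balance after payment €576.38.
Month 5: interest €10.95; balance after payment €562.33.
Month 6: interest €10.68; balance after payment €548.01.
Month 7: interest €10.41; balance after payment €533.42.

€533.42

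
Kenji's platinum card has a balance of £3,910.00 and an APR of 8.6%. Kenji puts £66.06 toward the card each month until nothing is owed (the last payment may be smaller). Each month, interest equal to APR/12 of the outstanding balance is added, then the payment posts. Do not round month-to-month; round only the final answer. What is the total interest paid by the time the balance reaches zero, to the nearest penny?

£1,196.13

Monthly rate r = 8.6%/12 = 0.716667% = 0.00716667.
Payoff takes n = ⌈−ln(1 − rB₀/P)/ln(1+r)⌉ = ⌈77.295⌉ = 78 payments; the last is £19.51.
Total paid = 77·£66.06 + £19.51 = £5,106.13.
Total interest = total paid − principal = £5,106.13 − £3,910.00 = £1,196.13.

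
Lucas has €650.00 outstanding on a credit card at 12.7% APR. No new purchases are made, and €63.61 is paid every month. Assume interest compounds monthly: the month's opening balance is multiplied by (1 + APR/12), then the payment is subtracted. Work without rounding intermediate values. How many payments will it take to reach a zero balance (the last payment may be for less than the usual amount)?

Monthly rate r = 12.7%/12 = 1.05833% = 0.0105833.
Recurrence: B ← B·(1+r) − €63.61.
Month 1: interest €6.88; balance after payment €593.27.
Month 2: interest €6.28; balance after payment €535.94.
Closed form: n = −ln(1 − rB₀/P)/ln(1+r) = −ln(0.89185)/ln(1.01058) ≈ 10.872, so the balance reaches zero during payment 11.

11 months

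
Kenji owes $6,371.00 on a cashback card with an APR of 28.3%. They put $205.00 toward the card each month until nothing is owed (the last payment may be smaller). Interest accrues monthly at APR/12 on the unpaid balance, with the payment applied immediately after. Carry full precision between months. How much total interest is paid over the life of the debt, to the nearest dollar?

$5,240

Monthly rate r = 28.3%/12 = 2.35833% = 0.0235833.
Payoff takes n = ⌈−ln(1 − rB₀/P)/ln(1+r)⌉ = ⌈56.639⌉ = 57 payments; the last is $131.48.
Total paid = 56·$205.00 + $131.48 = $11,611.48.
Total interest = total paid − principal = $11,611.48 − $6,371.00 = $5,240.48.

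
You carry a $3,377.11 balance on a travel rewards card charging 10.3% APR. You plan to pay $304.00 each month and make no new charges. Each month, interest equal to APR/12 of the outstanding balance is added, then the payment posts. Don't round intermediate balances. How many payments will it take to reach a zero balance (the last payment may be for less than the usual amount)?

Monthly rate r = 10.3%/12 = 0.858333% = 0.00858333.
Recurrence: B ← B·(1+r) − $304.00.
Month 1: interest $28.99; balance after payment $3,102.10.
Month 2: interest $26.63; balance after payment $2,824.72.
Closed form: n = −ln(1 − rB₀/P)/ln(1+r) = −ln(0.90465)/ln(1.00858) ≈ 11.725, so the balance reaches zero during payment 12.

12 payments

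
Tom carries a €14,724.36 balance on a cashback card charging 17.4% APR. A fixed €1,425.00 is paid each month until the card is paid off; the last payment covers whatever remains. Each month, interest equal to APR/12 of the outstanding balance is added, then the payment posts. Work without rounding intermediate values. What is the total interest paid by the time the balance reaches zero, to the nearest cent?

€1,344.73

Monthly rate r = 17.4%/12 = 1.45% = 0.0145.
Payoff takes n = ⌈−ln(1 − rB₀/P)/ln(1+r)⌉ = ⌈11.275⌉ = 12 payments; the last is €394.09.
Total paid = 11·€1,425.00 + €394.09 = €16,069.09.
Total interest = total paid − principal = €16,069.09 − €14,724.36 = €1,344.73.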